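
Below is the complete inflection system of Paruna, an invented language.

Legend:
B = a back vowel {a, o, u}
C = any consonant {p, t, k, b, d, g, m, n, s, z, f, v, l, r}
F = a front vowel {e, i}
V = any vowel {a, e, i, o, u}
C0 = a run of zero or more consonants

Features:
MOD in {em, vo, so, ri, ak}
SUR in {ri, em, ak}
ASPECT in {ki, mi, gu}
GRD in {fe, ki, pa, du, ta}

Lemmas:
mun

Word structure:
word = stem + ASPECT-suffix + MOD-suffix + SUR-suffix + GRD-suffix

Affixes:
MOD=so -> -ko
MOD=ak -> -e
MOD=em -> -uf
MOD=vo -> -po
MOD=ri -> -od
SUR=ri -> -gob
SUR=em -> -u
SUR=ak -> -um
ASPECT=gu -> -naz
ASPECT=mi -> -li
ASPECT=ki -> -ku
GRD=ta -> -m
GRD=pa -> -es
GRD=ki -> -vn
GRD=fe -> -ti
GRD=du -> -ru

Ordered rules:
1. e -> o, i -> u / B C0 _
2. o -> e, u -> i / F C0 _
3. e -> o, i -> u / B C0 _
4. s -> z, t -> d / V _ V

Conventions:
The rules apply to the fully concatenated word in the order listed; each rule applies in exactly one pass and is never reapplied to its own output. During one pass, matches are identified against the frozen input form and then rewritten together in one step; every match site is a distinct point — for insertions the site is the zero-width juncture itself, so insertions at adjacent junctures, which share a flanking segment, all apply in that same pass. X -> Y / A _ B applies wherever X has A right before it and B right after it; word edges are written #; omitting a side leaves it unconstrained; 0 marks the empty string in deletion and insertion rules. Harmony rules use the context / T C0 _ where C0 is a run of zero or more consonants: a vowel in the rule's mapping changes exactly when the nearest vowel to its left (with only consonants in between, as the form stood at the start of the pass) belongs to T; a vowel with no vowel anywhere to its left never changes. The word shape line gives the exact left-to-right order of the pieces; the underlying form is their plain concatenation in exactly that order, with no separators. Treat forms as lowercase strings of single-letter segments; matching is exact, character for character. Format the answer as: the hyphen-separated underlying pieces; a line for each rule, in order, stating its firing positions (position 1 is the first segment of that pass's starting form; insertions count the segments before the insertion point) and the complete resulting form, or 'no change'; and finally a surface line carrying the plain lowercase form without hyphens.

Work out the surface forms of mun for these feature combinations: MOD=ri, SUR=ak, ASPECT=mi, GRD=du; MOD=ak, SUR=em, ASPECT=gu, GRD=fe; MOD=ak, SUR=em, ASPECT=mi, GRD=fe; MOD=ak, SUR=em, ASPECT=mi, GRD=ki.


cell MOD=ri, SUR=ak, ASPECT=mi, GRD=du:
underlying: mun-li-od-um-ru
1. e -> o, i -> u / B C0 _: fires at position(s) 5: munluodumru
2. o -> e, u -> i / F C0 _: no change
3. e -> o, i -> u / B C0 _: no change
4. s -> z, t -> d / V _ V: no change
surface: munluodumru

cell MOD=ak, SUR=em, ASPECT=gu, GRD=fe:
underlying: mun-naz-e-u-ti
1. e -> o, i -> u / B C0 _: fires at position(s) 7, 10: munnazoutu
2. o -> e, u -> i / F C0 _: no change
3. e -> o, i -> u / B C0 _: no change
4. s -> z, t -> d / V _ V: fires at position(s) 9: munnazoudu
surface: munnazoudu

cell MOD=ak, SUR=em, ASPECT=mi, GRD=fe:
underlying: mun-li-e-u-ti
1. e -> o, i -> u / B C0 _: fires at position(s) 5, 9: munlueutu
2. o -> e, u -> i / F C0 _: fires at position(s) 7: munlueitu
3. e -> o, i -> u / B C0 _: fires at position(s) 6: munluoitu
4. s -> z, t -> d / V _ V: fires at position(s) 8: munluoidu
surface: munluoidu

cell MOD=ak, SUR=em, ASPECT=mi, GRD=ki:
underlying: mun-li-e-u-vn
1. e -> o, i -> u / B C0 _: fires at position(s) 5: munlueuvn
2. o -> e, u -> i / F C0 _: fires at position(s) 7: munlueivn
3. e -> o, i -> u / B C0 _: fires at position(s) 6: munluoivn
4. s -> z, t -> d / V _ V: no change
surface: munluoivn


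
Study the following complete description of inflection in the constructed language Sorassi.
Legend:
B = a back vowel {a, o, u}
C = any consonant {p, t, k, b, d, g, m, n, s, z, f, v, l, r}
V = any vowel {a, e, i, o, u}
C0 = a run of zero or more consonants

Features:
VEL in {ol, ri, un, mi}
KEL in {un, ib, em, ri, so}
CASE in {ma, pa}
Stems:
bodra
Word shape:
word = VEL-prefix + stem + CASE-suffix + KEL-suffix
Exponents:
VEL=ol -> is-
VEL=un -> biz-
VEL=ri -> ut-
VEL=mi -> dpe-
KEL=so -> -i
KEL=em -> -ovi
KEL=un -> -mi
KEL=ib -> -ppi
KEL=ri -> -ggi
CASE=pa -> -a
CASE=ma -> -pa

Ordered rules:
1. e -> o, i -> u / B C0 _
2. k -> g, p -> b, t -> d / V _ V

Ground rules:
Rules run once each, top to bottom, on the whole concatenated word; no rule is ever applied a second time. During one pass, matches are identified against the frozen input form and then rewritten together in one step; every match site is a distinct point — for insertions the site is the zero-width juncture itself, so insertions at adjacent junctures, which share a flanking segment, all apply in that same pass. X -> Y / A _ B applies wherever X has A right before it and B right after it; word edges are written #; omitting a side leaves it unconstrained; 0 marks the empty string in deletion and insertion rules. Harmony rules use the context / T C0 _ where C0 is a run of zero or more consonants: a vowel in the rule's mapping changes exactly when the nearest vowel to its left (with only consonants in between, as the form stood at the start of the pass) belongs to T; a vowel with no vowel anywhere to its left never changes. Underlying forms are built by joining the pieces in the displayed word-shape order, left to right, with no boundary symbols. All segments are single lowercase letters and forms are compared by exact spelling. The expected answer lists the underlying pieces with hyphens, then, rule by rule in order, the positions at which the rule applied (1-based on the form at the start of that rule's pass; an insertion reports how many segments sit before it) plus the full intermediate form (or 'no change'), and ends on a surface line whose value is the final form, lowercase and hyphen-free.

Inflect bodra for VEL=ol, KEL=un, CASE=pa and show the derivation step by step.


underlying: is-bodra-a-mi
1. e -> o, i -> u / B C0 _: fires at position(s) 10: isbodraamu
2. k -> g, p -> b, t -> d / V _ V: no change
surface: isbodraamu


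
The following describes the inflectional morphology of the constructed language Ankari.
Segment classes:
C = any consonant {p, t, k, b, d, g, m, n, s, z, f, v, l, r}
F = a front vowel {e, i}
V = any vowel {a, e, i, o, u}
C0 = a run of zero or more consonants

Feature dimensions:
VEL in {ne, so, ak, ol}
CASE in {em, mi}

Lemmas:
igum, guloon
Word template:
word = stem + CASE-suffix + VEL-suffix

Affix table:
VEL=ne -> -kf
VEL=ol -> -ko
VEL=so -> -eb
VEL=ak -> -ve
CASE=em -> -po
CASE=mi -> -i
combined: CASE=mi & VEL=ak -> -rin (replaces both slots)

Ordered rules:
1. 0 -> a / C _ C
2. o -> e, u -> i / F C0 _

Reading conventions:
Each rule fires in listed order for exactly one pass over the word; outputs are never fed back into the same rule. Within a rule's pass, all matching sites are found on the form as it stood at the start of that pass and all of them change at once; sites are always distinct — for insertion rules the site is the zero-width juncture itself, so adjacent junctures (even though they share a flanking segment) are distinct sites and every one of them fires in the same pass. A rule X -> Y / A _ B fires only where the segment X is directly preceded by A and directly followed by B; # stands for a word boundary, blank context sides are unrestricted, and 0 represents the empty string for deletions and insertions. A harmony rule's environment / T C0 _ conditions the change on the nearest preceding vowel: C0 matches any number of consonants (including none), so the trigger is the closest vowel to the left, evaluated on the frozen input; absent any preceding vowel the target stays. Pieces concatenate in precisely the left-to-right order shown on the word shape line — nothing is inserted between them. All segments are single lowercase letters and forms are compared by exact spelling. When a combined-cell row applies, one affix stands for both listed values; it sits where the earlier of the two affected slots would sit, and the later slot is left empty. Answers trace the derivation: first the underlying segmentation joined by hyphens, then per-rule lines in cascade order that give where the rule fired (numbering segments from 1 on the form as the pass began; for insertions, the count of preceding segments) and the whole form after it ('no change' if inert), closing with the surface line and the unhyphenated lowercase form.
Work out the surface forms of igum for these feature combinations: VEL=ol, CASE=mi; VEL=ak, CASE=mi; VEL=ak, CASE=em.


cell VEL=ol, CASE=mi:
underlying: igum-i-ko
1. 0 -> a / C _ C: no change
2. o -> e, u -> i / F C0 _: fires at position(s) 3, 7: igimike
surface: igimike

cell VEL=ak, CASE=mi:
underlying: igum-rin
1. 0 -> a / C _ C: inserts after position(s) 4: igumarin
2. o -> e, u -> i / F C0 _: fires at position(s) 3: igimarin
surface: igimarin

cell VEL=ak, CASE=em:
underlying: igum-po-ve
1. 0 -> a / C _ C: inserts after position(s) 4: igumapove
2. o -> e, u -> i / F C0 _: fires at position(s) 3: igimapove
surface: igimapove


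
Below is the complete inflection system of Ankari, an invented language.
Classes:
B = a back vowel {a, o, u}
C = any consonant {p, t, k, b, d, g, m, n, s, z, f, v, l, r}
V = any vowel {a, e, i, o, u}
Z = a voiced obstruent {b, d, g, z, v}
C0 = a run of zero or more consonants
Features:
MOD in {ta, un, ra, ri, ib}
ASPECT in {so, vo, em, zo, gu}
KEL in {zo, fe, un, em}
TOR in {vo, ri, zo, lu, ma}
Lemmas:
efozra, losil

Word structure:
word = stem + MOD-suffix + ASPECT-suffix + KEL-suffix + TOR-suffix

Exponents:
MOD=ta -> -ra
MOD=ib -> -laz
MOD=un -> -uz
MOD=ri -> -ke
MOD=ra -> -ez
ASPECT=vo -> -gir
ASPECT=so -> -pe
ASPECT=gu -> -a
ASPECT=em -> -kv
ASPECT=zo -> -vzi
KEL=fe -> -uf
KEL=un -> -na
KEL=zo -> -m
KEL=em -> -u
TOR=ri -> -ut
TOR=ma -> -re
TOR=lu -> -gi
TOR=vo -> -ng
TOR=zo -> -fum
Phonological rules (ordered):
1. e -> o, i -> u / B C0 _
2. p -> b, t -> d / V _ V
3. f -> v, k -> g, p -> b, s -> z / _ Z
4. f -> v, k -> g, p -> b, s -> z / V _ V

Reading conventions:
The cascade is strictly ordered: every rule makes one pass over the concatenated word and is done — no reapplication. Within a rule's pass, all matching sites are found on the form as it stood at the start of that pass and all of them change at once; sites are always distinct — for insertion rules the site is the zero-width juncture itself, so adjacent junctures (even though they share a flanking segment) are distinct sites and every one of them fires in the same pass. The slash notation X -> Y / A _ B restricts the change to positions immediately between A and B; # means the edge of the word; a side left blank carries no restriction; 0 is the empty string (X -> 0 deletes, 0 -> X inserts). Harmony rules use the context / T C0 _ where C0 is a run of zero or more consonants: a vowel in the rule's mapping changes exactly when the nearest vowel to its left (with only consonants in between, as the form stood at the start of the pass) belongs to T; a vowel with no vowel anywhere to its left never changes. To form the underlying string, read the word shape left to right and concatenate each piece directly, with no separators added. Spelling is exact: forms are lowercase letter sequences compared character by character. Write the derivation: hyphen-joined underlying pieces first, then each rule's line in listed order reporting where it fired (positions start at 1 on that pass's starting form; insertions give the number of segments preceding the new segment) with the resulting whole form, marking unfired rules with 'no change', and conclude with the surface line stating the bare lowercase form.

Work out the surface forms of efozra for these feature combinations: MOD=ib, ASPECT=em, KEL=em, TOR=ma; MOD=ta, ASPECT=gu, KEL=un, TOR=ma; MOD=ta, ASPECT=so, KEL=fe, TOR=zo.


cell MOD=ib, ASPECT=em, KEL=em, TOR=ma:
underlying: efozra-laz-kv-u-re
1. e -> o, i -> u / B C0 _: fires at position(s) 14: efozralazkvuro
2. p -> b, t -> d / V _ V: no change
3. f -> v, k -> g, p -> b, s -> z / _ Z: fires at position(s) 10: efozralazgvuro
4. f -> v, k -> g, p -> b, s -> z / V _ V: fires at position(s) 2: evozralazgvuro
surface: evozralazgvuro

cell MOD=ta, ASPECT=gu, KEL=un, TOR=ma:
underlying: efozra-ra-a-na-re
1. e -> o, i -> u / B C0 _: fires at position(s) 13: efozraraanaro
2. p -> b, t -> d / V _ V: no change
3. f -> v, k -> g, p -> b, s -> z / _ Z: no change
4. f -> v, k -> g, p -> b, s -> z / V _ V: fires at position(s) 2: evozraraanaro
surface: evozraraanaro

cell MOD=ta, ASPECT=so, KEL=fe, TOR=zo:
underlying: efozra-ra-pe-uf-fum
1. e -> o, i -> u / B C0 _: fires at position(s) 10: efozrarapouffum
2. p -> b, t -> d / V _ V: fires at position(s) 9: efozrarabouffum
3. f -> v, k -> g, p -> b, s -> z / _ Z: no change
4. f -> v, k -> g, p -> b, s -> z / V _ V: fires at position(s) 2: evozrarabouffum
surface: evozrarabouffum


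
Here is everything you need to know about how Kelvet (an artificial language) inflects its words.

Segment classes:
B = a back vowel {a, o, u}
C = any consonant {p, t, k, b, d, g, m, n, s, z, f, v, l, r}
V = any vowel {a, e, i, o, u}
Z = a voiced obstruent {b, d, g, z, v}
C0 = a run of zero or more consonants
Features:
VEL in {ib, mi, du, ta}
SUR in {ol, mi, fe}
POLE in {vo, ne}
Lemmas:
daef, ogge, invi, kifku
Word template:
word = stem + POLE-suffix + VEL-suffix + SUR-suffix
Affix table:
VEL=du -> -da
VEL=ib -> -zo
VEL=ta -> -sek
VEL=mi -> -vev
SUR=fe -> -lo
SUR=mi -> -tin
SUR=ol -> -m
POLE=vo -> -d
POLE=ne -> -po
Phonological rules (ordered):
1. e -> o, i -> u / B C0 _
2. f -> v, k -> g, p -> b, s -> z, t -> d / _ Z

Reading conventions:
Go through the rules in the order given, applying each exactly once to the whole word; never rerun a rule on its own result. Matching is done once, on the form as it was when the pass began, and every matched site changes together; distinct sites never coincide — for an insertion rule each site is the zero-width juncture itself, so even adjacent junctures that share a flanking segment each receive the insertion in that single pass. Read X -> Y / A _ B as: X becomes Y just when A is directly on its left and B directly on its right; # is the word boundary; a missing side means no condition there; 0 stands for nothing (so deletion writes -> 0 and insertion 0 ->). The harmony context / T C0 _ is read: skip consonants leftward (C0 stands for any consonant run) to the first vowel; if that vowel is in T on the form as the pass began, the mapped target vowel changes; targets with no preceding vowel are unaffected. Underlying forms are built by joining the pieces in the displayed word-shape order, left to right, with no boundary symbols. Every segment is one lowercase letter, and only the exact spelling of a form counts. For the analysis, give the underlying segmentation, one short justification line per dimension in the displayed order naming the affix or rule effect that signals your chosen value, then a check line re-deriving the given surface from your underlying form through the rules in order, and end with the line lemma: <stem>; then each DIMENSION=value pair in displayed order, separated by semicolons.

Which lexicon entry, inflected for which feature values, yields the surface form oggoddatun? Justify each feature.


underlying: ogge-d-da-tin
VEL=du - signalled by the affix -da
SUR=mi - signalled by the affix -tin
POLE=vo - signalled by the affix -d
check: oggeddatin -> oggoddatun -> oggoddatun
lemma: ogge; VEL=du; SUR=mi; POLE=vo


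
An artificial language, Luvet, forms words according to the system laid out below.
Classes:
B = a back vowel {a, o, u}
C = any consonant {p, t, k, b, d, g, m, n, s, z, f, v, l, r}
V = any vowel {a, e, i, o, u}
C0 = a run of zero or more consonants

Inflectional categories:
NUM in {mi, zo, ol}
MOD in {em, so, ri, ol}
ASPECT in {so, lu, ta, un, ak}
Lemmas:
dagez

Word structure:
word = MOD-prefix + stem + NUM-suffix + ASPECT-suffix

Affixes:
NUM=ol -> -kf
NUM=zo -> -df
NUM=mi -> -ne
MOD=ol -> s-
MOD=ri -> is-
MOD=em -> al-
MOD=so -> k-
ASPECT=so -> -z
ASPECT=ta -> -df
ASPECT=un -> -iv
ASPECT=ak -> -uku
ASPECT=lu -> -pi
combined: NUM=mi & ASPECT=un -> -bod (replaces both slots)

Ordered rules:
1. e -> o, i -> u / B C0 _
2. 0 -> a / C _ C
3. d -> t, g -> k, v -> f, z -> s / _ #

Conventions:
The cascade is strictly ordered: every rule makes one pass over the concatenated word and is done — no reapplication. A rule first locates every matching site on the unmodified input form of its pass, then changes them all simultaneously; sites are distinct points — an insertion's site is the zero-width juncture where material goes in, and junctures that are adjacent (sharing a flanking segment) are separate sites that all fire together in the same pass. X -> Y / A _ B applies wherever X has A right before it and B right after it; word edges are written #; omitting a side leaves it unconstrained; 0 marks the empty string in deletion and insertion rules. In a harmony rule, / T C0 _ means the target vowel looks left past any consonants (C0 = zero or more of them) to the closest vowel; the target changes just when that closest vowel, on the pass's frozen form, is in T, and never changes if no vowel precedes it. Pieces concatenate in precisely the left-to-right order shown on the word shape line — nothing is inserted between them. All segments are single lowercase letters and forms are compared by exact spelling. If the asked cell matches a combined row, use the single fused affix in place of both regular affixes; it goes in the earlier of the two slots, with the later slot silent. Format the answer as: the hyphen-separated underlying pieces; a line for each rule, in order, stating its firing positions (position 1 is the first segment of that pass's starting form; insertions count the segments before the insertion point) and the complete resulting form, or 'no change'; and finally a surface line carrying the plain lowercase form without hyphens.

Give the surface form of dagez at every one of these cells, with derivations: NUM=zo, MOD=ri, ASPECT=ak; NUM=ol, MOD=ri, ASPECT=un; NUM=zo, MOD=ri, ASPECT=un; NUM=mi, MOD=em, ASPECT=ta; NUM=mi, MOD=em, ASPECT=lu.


cell NUM=zo, MOD=ri, ASPECT=ak:
underlying: is-dagez-df-uku
1. e -> o, i -> u / B C0 _: fires at position(s) 6: isdagozdfuku
2. 0 -> a / C _ C: inserts after position(s) 2, 7, 8: isadagozadafuku
3. d -> t, g -> k, v -> f, z -> s / _ #: no change
surface: isadagozadafuku

cell NUM=ol, MOD=ri, ASPECT=un:
underlying: is-dagez-kf-iv
1. e -> o, i -> u / B C0 _: fires at position(s) 6: isdagozkfiv
2. 0 -> a / C _ C: inserts after position(s) 2, 7, 8: isadagozakafiv
3. d -> t, g -> k, v -> f, z -> s / _ #: fires at position(s) 14: isadagozakafif
surface: isadagozakafif

cell NUM=zo, MOD=ri, ASPECT=un:
underlying: is-dagez-df-iv
1. e -> o, i -> u / B C0 _: fires at position(s) 6: isdagozdfiv
2. 0 -> a / C _ C: inserts after position(s) 2, 7, 8: isadagozadafiv
3. d -> t, g -> k, v -> f, z -> s / _ #: fires at position(s) 14: isadagozadafif
surface: isadagozadafif

cell NUM=mi, MOD=em, ASPECT=ta:
underlying: al-dagez-ne-df
1. e -> o, i -> u / B C0 _: fires at position(s) 6: aldagoznedf
2. 0 -> a / C _ C: inserts after position(s) 2, 7, 10: aladagozanedaf
3. d -> t, g -> k, v -> f, z -> s / _ #: no change
surface: aladagozanedaf

cell NUM=mi, MOD=em, ASPECT=lu:
underlying: al-dagez-ne-pi
1. e -> o, i -> u / B C0 _: fires at position(s) 6: aldagoznepi
2. 0 -> a / C _ C: inserts after position(s) 2, 7: aladagozanepi
3. d -> t, g -> k, v -> f, z -> s / _ #: no change
surface: aladagozanepi


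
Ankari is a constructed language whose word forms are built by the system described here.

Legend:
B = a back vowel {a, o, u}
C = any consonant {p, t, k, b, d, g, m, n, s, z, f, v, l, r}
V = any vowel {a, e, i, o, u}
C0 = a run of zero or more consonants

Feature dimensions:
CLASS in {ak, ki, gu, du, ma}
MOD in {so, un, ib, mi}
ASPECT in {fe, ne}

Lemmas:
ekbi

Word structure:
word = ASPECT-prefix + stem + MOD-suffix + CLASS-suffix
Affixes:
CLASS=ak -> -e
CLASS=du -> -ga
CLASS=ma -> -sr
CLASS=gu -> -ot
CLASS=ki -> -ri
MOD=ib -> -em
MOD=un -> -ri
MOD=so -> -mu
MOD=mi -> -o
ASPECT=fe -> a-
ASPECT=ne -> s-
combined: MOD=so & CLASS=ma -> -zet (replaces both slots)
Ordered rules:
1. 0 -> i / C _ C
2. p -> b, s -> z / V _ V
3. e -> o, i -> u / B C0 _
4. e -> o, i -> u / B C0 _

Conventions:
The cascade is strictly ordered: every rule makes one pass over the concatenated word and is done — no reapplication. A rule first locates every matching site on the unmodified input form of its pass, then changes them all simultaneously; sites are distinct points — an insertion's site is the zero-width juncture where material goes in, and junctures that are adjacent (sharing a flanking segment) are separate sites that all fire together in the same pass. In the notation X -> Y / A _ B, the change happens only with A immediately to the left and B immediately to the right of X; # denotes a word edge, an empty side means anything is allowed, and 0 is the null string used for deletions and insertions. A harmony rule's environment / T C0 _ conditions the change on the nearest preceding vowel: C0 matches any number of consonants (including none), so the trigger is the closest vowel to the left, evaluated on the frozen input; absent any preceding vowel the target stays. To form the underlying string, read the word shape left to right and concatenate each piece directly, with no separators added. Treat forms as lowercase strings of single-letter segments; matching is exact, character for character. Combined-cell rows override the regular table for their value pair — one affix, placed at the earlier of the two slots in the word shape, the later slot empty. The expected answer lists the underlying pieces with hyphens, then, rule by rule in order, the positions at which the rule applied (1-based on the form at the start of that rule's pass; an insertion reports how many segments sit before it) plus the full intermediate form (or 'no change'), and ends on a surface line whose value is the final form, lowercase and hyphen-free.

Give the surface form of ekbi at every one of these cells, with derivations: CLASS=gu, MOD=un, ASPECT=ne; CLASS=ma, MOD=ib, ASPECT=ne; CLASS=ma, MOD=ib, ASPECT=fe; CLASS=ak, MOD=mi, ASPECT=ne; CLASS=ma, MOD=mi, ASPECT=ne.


cell CLASS=gu, MOD=un, ASPECT=ne:
underlying: s-ekbi-ri-ot
1. 0 -> i / C _ C: inserts after position(s) 3: sekibiriot
2. p -> b, s -> z / V _ V: no change
3. e -> o, i -> u / B C0 _: no change
4. e -> o, i -> u / B C0 _: no change
surface: sekibiriot

cell CLASS=ma, MOD=ib, ASPECT=ne:
underlying: s-ekbi-em-sr
1. 0 -> i / C _ C: inserts after position(s) 3, 7, 8: sekibiemisir
2. p -> b, s -> z / V _ V: fires at position(s) 10: sekibiemizir
3. e -> o, i -> u / B C0 _: no change
4. e -> o, i -> u / B C0 _: no change
surface: sekibiemizir

cell CLASS=ma, MOD=ib, ASPECT=fe:
underlying: a-ekbi-em-sr
1. 0 -> i / C _ C: inserts after position(s) 3, 7, 8: aekibiemisir
2. p -> b, s -> z / V _ V: fires at position(s) 10: aekibiemizir
3. e -> o, i -> u / B C0 _: fires at position(s) 2: aokibiemizir
4. e -> o, i -> u / B C0 _: fires at position(s) 4: aokubiemizir
surface: aokubiemizir

cell CLASS=ak, MOD=mi, ASPECT=ne:
underlying: s-ekbi-o-e
1. 0 -> i / C _ C: inserts after position(s) 3: sekibioe
2. p -> b, s -> z / V _ V: no change
3. e -> o, i -> u / B C0 _: fires at position(s) 8: sekibioo
4. e -> o, i -> u / B C0 _: no change
surface: sekibioo

cell CLASS=ma, MOD=mi, ASPECT=ne:
underlying: s-ekbi-o-sr
1. 0 -> i / C _ C: inserts after position(s) 3, 7: sekibiosir
2. p -> b, s -> z / V _ V: fires at position(s) 8: sekibiozir
3. e -> o, i -> u / B C0 _: fires at position(s) 9: sekibiozur
4. e -> o, i -> u / B C0 _: no change
surface: sekibiozur


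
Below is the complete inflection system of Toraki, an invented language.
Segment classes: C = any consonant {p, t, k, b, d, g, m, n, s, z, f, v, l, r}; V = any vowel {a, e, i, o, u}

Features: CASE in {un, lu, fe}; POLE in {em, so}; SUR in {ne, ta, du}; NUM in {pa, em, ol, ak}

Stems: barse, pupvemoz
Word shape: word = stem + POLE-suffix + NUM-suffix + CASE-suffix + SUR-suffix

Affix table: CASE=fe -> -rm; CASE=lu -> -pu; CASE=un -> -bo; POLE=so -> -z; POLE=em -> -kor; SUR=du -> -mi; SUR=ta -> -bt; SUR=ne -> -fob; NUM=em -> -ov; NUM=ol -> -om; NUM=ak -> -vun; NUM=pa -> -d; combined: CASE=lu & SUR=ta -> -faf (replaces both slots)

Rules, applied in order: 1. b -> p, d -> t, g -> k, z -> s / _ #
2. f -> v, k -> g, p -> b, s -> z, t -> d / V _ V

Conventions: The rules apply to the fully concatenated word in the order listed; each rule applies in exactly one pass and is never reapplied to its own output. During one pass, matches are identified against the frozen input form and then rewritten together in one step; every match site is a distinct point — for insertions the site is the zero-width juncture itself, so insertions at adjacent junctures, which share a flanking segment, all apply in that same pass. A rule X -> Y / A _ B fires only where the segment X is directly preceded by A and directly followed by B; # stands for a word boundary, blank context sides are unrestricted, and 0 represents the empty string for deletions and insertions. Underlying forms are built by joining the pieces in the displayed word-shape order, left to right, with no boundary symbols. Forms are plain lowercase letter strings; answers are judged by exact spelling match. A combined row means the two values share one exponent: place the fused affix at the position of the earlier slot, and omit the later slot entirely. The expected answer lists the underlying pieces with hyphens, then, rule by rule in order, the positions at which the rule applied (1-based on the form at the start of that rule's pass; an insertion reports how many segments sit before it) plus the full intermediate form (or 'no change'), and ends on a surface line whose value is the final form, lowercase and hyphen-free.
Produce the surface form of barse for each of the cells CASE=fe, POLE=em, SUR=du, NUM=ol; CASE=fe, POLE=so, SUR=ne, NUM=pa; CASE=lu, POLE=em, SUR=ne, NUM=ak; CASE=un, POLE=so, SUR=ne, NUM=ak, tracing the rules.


cell CASE=fe, POLE=em, SUR=du, NUM=ol:
underlying: barse-kor-om-rm-mi
1. b -> p, d -> t, g -> k, z -> s / _ #: no change
2. f -> v, k -> g, p -> b, s -> z, t -> d / V _ V: fires at position(s) 6: barsegoromrmmi
surface: barsegoromrmmi

cell CASE=fe, POLE=so, SUR=ne, NUM=pa:
underlying: barse-z-d-rm-fob
1. b -> p, d -> t, g -> k, z -> s / _ #: fires at position(s) 12: barsezdrmfop
2. f -> v, k -> g, p -> b, s -> z, t -> d / V _ V: no change
surface: barsezdrmfop

cell CASE=lu, POLE=em, SUR=ne, NUM=ak:
underlying: barse-kor-vun-pu-fob
1. b -> p, d -> t, g -> k, z -> s / _ #: fires at position(s) 16: barsekorvunpufop
2. f -> v, k -> g, p -> b, s -> z, t -> d / V _ V: fires at position(s) 6, 14: barsegorvunpuvop
surface: barsegorvunpuvop

cell CASE=un, POLE=so, SUR=ne, NUM=ak:
underlying: barse-z-vun-bo-fob
1. b -> p, d -> t, g -> k, z -> s / _ #: fires at position(s) 14: barsezvunbofop
2. f -> v, k -> g, p -> b, s -> z, t -> d / V _ V: fires at position(s) 12: barsezvunbovop
surface: barsezvunbovop


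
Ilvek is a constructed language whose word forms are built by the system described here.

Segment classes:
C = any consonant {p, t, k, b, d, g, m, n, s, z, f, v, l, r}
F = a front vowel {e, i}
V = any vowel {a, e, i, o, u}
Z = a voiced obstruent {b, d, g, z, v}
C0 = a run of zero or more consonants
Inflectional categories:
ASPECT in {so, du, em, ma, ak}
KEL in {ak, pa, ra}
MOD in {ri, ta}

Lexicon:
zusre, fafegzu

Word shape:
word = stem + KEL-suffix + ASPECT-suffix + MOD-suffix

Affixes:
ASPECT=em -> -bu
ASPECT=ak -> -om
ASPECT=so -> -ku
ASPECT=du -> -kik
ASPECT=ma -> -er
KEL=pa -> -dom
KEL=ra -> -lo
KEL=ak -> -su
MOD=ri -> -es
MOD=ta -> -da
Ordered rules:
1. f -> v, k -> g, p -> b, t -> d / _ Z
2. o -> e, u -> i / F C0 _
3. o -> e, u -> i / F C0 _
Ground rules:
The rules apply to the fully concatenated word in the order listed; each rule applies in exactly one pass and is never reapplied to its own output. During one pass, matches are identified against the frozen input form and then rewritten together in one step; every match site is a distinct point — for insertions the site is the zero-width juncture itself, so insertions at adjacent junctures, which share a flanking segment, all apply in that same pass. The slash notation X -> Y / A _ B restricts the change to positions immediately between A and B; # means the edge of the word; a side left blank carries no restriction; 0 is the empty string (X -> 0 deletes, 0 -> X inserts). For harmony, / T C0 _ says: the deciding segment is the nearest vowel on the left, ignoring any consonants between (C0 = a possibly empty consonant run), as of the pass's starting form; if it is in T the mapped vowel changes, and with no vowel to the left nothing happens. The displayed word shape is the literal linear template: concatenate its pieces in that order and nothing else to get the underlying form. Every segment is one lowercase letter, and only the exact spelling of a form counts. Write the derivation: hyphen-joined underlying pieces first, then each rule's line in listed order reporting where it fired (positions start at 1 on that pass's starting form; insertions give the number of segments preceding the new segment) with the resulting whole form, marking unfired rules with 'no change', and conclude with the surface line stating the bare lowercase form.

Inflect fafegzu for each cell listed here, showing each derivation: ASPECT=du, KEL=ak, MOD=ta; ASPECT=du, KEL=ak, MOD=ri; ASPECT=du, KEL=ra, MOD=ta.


cell ASPECT=du, KEL=ak, MOD=ta:
underlying: fafegzu-su-kik-da
1. f -> v, k -> g, p -> b, t -> d / _ Z: fires at position(s) 12: fafegzusukigda
2. o -> e, u -> i / F C0 _: fires at position(s) 7: fafegzisukigda
3. o -> e, u -> i / F C0 _: fires at position(s) 9: fafegzisikigda
surface: fafegzisikigda

cell ASPECT=du, KEL=ak, MOD=ri:
underlying: fafegzu-su-kik-es
1. f -> v, k -> g, p -> b, t -> d / _ Z: no change
2. o -> e, u -> i / F C0 _: fires at position(s) 7: fafegzisukikes
3. o -> e, u -> i / F C0 _: fires at position(s) 9: fafegzisikikes
surface: fafegzisikikes

cell ASPECT=du, KEL=ra, MOD=ta:
underlying: fafegzu-lo-kik-da
1. f -> v, k -> g, p -> b, t -> d / _ Z: fires at position(s) 12: fafegzulokigda
2. o -> e, u -> i / F C0 _: fires at position(s) 7: fafegzilokigda
3. o -> e, u -> i / F C0 _: fires at position(s) 9: fafegzilekigda
surface: fafegzilekigda


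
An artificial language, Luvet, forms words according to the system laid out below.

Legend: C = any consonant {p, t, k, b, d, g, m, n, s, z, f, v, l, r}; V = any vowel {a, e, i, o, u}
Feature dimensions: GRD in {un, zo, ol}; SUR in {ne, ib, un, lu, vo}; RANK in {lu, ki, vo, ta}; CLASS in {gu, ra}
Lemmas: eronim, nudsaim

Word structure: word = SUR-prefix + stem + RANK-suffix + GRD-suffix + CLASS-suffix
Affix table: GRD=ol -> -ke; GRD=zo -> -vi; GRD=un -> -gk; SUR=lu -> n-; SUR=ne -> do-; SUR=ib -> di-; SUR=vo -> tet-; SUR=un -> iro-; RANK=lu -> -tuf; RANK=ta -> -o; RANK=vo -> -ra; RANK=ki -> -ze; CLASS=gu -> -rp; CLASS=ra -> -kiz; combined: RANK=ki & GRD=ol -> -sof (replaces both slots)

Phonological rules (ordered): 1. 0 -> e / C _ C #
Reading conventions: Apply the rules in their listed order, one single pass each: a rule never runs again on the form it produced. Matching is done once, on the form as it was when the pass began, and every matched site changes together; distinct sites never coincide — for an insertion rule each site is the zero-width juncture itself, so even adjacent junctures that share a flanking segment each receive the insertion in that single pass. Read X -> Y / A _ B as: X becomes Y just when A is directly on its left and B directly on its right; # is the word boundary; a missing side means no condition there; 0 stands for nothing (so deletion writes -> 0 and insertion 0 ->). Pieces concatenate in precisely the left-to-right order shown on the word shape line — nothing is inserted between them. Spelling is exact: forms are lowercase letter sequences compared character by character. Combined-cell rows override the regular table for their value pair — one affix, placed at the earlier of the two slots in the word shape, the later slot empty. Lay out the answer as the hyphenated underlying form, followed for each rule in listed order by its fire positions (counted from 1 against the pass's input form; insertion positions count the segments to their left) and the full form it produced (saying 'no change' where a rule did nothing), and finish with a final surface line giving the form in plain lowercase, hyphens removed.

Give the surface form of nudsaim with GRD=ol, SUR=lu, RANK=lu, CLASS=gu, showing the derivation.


underlying: n-nudsaim-tuf-ke-rp
1. 0 -> e / C _ C #: inserts after position(s) 14: nnudsaimtufkerep
surface: nnudsaimtufkerep


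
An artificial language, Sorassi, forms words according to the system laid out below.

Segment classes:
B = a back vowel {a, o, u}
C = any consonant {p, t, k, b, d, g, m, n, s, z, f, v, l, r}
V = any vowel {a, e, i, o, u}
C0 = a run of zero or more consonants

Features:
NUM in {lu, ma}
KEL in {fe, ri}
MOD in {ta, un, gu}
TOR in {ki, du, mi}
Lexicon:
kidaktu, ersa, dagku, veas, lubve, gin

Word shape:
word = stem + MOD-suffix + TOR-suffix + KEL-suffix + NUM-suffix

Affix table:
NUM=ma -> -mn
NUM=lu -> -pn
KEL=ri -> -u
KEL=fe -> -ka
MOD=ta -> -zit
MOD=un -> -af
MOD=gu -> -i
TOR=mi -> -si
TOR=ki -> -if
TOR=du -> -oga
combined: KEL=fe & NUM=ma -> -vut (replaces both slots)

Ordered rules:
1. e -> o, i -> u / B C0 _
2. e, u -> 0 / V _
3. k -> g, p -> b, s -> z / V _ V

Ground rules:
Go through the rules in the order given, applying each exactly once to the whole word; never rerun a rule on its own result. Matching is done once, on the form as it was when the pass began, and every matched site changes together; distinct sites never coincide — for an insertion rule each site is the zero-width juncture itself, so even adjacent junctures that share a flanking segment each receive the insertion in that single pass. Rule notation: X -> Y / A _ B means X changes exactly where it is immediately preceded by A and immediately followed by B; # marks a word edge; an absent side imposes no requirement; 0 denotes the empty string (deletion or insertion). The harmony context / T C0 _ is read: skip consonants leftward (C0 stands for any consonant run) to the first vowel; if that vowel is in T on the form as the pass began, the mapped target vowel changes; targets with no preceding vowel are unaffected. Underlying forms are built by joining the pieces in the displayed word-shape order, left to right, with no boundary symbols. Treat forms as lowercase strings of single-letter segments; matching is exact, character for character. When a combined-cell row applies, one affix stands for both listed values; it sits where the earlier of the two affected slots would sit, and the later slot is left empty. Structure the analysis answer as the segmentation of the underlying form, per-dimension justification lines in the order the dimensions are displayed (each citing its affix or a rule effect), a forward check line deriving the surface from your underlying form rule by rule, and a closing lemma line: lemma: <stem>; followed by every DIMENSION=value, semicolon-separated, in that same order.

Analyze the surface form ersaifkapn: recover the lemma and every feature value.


underlying: ersa-i-if-ka-pn
NUM=lu - signalled by the affix -pn
KEL=fe - signalled by the affix -ka
MOD=gu - signalled by the affix -i
TOR=ki - signalled by the affix -if
check: ersaiifkapn -> ersauifkapn -> ersaifkapn -> ersaifkapn
lemma: ersa; NUM=lu; KEL=fe; MOD=gu; TOR=ki


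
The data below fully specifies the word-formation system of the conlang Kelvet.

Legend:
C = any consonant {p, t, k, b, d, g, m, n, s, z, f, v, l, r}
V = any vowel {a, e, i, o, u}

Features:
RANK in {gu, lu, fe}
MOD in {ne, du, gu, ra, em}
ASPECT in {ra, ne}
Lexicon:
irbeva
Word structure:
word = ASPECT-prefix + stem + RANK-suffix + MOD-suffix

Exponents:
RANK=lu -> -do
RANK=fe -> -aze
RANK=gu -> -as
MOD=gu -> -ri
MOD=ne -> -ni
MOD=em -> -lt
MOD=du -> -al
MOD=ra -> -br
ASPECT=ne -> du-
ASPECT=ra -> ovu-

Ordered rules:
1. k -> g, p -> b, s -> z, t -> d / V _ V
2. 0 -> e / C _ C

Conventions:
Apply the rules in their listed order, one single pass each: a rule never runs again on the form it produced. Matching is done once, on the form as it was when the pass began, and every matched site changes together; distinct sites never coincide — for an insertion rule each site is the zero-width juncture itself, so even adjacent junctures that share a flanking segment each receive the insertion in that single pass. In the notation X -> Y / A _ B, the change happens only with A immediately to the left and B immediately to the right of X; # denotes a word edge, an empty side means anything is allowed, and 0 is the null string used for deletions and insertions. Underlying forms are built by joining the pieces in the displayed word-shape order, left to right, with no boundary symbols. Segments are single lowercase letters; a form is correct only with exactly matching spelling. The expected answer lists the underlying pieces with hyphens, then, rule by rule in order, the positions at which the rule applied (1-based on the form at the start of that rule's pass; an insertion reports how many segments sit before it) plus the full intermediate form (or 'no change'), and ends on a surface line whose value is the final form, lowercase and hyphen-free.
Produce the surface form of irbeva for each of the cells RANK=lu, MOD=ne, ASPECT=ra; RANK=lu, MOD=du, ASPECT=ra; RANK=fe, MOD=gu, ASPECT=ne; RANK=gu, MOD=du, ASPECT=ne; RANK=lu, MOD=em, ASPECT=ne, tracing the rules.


cell RANK=lu, MOD=ne, ASPECT=ra:
underlying: ovu-irbeva-do-ni
1. k -> g, p -> b, s -> z, t -> d / V _ V: no change
2. 0 -> e / C _ C: inserts after position(s) 5: ovuirebevadoni
surface: ovuirebevadoni

cell RANK=lu, MOD=du, ASPECT=ra:
underlying: ovu-irbeva-do-al
1. k -> g, p -> b, s -> z, t -> d / V _ V: no change
2. 0 -> e / C _ C: inserts after position(s) 5: ovuirebevadoal
surface: ovuirebevadoal

cell RANK=fe, MOD=gu, ASPECT=ne:
underlying: du-irbeva-aze-ri
1. k -> g, p -> b, s -> z, t -> d / V _ V: no change
2. 0 -> e / C _ C: inserts after position(s) 4: duirebevaazeri
surface: duirebevaazeri

cell RANK=gu, MOD=du, ASPECT=ne:
underlying: du-irbeva-as-al
1. k -> g, p -> b, s -> z, t -> d / V _ V: fires at position(s) 10: duirbevaazal
2. 0 -> e / C _ C: inserts after position(s) 4: duirebevaazal
surface: duirebevaazal

cell RANK=lu, MOD=em, ASPECT=ne:
underlying: du-irbeva-do-lt
1. k -> g, p -> b, s -> z, t -> d / V _ V: no change
2. 0 -> e / C _ C: inserts after position(s) 4, 11: duirebevadolet
surface: duirebevadolet


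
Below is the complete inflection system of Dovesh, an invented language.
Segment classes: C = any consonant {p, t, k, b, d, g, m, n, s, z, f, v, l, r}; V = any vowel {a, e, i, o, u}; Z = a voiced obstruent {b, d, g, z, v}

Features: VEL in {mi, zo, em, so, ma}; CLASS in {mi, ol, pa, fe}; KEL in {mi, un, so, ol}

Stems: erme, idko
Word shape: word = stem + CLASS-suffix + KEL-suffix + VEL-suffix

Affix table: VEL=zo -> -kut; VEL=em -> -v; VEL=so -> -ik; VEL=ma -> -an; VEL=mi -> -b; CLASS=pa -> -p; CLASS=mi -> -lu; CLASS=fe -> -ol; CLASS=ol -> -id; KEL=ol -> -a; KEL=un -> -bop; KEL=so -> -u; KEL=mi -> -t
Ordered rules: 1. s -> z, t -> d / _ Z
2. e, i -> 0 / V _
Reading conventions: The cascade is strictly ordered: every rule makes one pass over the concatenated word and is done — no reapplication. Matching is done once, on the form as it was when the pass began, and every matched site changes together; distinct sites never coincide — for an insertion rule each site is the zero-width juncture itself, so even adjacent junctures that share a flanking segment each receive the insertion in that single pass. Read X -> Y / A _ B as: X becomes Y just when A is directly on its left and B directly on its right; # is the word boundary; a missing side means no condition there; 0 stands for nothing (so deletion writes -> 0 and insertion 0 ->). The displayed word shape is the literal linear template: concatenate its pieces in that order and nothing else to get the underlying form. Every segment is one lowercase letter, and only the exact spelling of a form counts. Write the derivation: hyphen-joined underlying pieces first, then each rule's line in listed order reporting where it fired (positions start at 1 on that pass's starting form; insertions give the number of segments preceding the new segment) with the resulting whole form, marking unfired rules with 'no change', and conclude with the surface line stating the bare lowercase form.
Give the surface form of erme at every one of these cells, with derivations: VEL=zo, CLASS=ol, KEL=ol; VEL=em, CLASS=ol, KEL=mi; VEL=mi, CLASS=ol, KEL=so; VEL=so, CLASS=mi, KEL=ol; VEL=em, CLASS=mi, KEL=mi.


cell VEL=zo, CLASS=ol, KEL=ol:
underlying: erme-id-a-kut
1. s -> z, t -> d / _ Z: no change
2. e, i -> 0 / V _: fires at position(s) 5: ermedakut
surface: ermedakut

cell VEL=em, CLASS=ol, KEL=mi:
underlying: erme-id-t-v
1. s -> z, t -> d / _ Z: fires at position(s) 7: ermeiddv
2. e, i -> 0 / V _: fires at position(s) 5: ermeddv
surface: ermeddv

cell VEL=mi, CLASS=ol, KEL=so:
underlying: erme-id-u-b
1. s -> z, t -> d / _ Z: no change
2. e, i -> 0 / V _: fires at position(s) 5: ermedub
surface: ermedub

cell VEL=so, CLASS=mi, KEL=ol:
underlying: erme-lu-a-ik
1. s -> z, t -> d / _ Z: no change
2. e, i -> 0 / V _: fires at position(s) 8: ermeluak
surface: ermeluak

cell VEL=em, CLASS=mi, KEL=mi:
underlying: erme-lu-t-v
1. s -> z, t -> d / _ Z: fires at position(s) 7: ermeludv
2. e, i -> 0 / V _: no change
surface: ermeludv
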